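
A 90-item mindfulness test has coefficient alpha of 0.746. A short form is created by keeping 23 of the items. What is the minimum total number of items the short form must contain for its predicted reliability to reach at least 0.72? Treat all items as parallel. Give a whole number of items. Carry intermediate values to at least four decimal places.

Short-form reliability: n = 23/90 = 0.2556; r_23 = n·r/(1+(n−1)r) ≈ 0.4288
Then solve for n' with r_old = 0.4288, r_target = 0.72: n' = 0.72(1 − 0.4288)/[0.4288(1 − 0.72)] = 3.4254
Total items = 3.4254 × 23 = 78.78, rounded up to 79.

79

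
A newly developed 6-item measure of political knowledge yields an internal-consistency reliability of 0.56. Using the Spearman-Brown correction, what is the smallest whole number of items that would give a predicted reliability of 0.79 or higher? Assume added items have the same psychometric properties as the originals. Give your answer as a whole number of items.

n = 0.79 × (1 − 0.56) / [ 0.56 × (1 − 0.79) ]
  = 0.3476 / 0.1176 = 2.9558
2.9558 × 6 = 17.73 → 18 items

18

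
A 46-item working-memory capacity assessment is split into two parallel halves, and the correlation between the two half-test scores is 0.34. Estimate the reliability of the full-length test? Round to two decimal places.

Each half is half the length of the full test, so the full test is n = 2 times a half.
r_full = 2(0.34) / (1 + 0.34)
       = 0.6800 / 1.3400 = 0.5075

0.51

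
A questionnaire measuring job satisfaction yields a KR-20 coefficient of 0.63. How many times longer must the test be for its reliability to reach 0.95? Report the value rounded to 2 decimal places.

n = 0.95 × (1 − 0.63) / [ 0.63 × (1 − 0.95) ]
n = 0.3515 / 0.0315 ≈ 11.1587

11.16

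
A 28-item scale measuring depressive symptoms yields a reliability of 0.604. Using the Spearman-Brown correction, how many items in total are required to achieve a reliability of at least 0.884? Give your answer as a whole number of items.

Invert Spearman-Brown to solve for n:
n = r_target (1 − r_old) / [ r_old (1 − r_target) ]
n = 0.884(1 − 0.604) / [0.604(1 − 0.884)]
n = 0.350064 / 0.070064 ≈ 4.9963
So the test needs 4.9963 × 28 ≈ 139.90 items; rounding up, 140.

140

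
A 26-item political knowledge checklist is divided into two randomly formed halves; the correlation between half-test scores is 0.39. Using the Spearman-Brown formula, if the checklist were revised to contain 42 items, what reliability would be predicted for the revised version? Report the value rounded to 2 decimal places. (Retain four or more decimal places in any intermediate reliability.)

Spearman-Brown correction (n = 2): r_full = 2·0.39/(1 + 0.39) = 0.5612
Length factor from 26 to 42 items: n = 42/26 = 1.6154
r_new = n·r_full / (1 + (n − 1)·r_full) = 0.9066 / 1.3454 ≈ 0.6739

0.67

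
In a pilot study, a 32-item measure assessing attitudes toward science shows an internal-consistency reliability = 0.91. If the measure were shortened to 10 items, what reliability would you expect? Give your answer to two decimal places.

n = 10/32 = 0.3125
Spearman-Brown: r_new = n·r / (1 + (n − 1)·r)
r_new = 0.3125·0.91 / [1 + (0.3125 − 1)·0.91]
r_new = 0.2844 / 0.3744 ≈ 0.7596

0.76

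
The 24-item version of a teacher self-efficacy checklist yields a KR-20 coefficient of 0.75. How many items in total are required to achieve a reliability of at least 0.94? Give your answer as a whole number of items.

126

n = 0.94 × (1 − 0.75) / [ 0.75 × (1 − 0.94) ]
  = 0.2350 / 0.0450 = 5.2222
So the test needs 5.2222 × 24 ≈ 125.33 items; rounding up, 126.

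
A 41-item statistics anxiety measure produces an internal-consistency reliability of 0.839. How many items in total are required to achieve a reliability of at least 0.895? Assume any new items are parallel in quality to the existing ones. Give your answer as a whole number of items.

68

Spearman-Brown solved for the length factor n:
n = r_target (1 − r_old) / [ r_old (1 − r_target) ]
n = 0.895(1 − 0.839) / [0.839(1 − 0.895)]
n = 0.144095 / 0.088095 ≈ 1.6357
Items needed = n × 41 = 1.6357 × 41 ≈ 67.06 → round up to 68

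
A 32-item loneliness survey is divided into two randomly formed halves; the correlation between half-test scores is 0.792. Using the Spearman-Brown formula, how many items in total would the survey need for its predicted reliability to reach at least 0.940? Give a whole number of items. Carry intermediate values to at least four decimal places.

r_full = 2(0.792)/(1 + 0.792) = 0.8839
n = r_tgt(1 − r_full) / [r_full(1 − r_tgt)] = 0.940 × 0.1161 / (0.8839 × 0.060) ≈ 2.0578
Items = 2.0578 × 32 ≈ 65.85 → 66

66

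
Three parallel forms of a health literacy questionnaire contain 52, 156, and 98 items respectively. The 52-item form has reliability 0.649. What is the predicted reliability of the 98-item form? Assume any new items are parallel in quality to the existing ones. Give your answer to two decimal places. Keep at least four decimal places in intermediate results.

0.78

Only the ratio of lengths matters: n = 98/52 = 1.8846
r_{98} = n·r / (1 + (n − 1)·r) = 1.2231 / 1.5741 ≈ 0.7770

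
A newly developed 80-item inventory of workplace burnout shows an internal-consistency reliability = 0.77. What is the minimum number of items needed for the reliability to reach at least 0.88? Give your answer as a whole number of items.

176

Rearranging the Spearman-Brown formula for n,
n = r*(1 − r) / [ r (1 − r*) ]
n = [0.88 × 0.23] / [0.77 × 0.12]
  = 0.2024 / 0.0924 = 2.1905
2.1905 × 80 = 175.24 → 176 items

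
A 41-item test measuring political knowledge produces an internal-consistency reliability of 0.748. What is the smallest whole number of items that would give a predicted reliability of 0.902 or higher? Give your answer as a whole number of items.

Invert Spearman-Brown to solve for n:
n = r*(1 − r) / [ r (1 − r*) ]
n = 0.902 × (1 − 0.748) / [ 0.748 × (1 − 0.902) ]
  = 0.227304 / 0.073304 = 3.1008
3.1008 × 41 = 127.13 → 128 items

128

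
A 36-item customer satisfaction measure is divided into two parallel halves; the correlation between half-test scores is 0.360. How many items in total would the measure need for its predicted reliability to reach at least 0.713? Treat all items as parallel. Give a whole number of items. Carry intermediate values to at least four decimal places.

80

r_full = 2(0.360)/(1 + 0.360) = 0.5294
n = r_tgt(1 − r_full) / [r_full(1 − r_tgt)] = 0.713 × 0.4706 / (0.5294 × 0.287) ≈ 2.2084
Required items = 2.2084 × 36 = 79.50, so 80 items.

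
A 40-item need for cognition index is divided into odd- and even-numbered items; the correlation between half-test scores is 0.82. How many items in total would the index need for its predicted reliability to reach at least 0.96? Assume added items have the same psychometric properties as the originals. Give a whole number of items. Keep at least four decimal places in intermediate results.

Corrected full-test reliability: r_full = 2 × 0.82 / (1 + 0.82) ≈ 0.9011
n = r_tgt(1 − r_full) / [r_full(1 − r_tgt)] = 0.96 × 0.0989 / (0.9011 × 0.04) ≈ 2.6341
Items = 2.6341 × 40 ≈ 105.36 → 106

106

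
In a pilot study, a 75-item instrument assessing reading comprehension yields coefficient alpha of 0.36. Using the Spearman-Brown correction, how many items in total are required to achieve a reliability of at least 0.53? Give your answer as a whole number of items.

n = 0.53 × (1 − 0.36) / [ 0.36 × (1 − 0.53) ]
n = 0.3392 / 0.1692 ≈ 2.0047
So the test needs 2.0047 × 75 ≈ 150.35 items; rounding up, 151.

151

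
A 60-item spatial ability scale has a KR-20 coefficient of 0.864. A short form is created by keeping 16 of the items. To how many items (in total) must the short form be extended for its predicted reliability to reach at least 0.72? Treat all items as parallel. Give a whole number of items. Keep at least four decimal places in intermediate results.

First, r for the 16-item form: n = 16/60 = 0.2667, so r_16 = 0.2667·0.864/(1 + (0.2667 − 1)·0.864) = 0.6289
Then solve for n' with r_old = 0.6289, r_target = 0.72: n' = 0.72(1 − 0.6289)/[0.6289(1 − 0.72)] = 1.5173
Total items = 1.5173 × 16 = 24.28, rounded up to 25.

25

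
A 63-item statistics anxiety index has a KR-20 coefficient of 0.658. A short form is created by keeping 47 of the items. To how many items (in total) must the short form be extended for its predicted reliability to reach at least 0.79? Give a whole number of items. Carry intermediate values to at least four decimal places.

Short-form reliability: n = 47/63 = 0.7460; r_47 = n·r/(1+(n−1)r) ≈ 0.5894
Then solve for n' with r_old = 0.5894, r_target = 0.79: n' = 0.79(1 − 0.5894)/[0.5894(1 − 0.79)] = 2.6207
Items = 2.6207 × 47 ≈ 123.17 → 124

124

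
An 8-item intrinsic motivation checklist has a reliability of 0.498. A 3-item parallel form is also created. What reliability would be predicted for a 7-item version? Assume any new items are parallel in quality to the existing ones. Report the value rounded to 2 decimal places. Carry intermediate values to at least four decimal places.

Only the ratio of lengths matters: n = 7/8 = 0.8750
r_{7} = n·r / (1 + (n − 1)·r) = 0.4357 / 0.9377 ≈ 0.4646

0.46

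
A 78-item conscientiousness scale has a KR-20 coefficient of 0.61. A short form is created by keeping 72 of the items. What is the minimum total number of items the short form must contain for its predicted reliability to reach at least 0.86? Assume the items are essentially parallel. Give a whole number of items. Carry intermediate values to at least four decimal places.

Short-form reliability: n = 72/78 = 0.9231; r_72 = n·r/(1+(n−1)r) ≈ 0.5908
Then solve for n' with r_old = 0.5908, r_target = 0.86: n' = 0.86(1 − 0.5908)/[0.5908(1 − 0.86)] = 4.2547
Total items = 4.2547 × 72 = 306.34, rounded up to 307.

307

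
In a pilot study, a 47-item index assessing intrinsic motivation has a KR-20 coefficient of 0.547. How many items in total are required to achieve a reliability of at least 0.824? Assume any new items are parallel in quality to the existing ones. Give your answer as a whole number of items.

183

Spearman-Brown solved for the length factor n:
n = r*(1 − r) / [ r (1 − r*) ]
n = [0.824 × 0.453] / [0.547 × 0.176]
n = 0.373272 / 0.096272 ≈ 3.8773
3.8773 × 47 = 182.23 → 183 items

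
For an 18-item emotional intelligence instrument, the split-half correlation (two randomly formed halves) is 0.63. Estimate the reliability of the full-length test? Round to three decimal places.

r_full = 2r_hh / (1 + r_hh) = 2 × 0.63 / (1 + 0.63)
r_full = 1.2600 / 1.6300 ≈ 0.7730

0.773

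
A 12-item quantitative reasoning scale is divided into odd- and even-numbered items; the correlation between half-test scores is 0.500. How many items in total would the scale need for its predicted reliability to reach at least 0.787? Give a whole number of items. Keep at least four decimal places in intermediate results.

23

r_full = 2(0.500)/(1 + 0.500) = 0.6667
n = r_tgt(1 − r_full) / [r_full(1 − r_tgt)] = 0.787 × 0.3333 / (0.6667 × 0.213) ≈ 1.8471
Required items = 1.8471 × 12 = 22.17, so 23 items.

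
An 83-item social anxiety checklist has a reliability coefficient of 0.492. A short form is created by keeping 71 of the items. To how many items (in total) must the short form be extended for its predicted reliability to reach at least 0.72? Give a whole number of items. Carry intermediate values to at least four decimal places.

221

First, r for the 71-item form: n = 71/83 = 0.8554, so r_71 = 0.8554·0.492/(1 + (0.8554 − 1)·0.492) = 0.4531
Length factor from the short form to reach 0.72: n' = 0.72(1 − 0.4531) / [0.4531(1 − 0.72)] ≈ 3.1038
Total items = 3.1038 × 71 = 220.37, rounded up to 221.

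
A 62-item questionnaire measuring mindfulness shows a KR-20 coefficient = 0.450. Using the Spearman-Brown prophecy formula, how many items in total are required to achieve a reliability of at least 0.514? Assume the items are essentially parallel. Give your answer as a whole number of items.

81

Rearranging the Spearman-Brown formula for n,
n = r*(1 − r) / [ r (1 − r*) ]
n = 0.514(1 − 0.450) / [0.450(1 − 0.514)]
n = 0.282700 / 0.218700 ≈ 1.2926
1.2926 × 62 = 80.14 → 81 items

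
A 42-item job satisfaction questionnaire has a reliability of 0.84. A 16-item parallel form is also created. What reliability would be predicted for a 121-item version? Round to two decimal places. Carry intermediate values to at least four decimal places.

0.94

The 16-item form is not needed; work directly from the 42-item form with n = 121/42 = 2.8810.
r_{121} = n·r / (1 + (n − 1)·r) = 2.4200 / 2.5800 ≈ 0.9380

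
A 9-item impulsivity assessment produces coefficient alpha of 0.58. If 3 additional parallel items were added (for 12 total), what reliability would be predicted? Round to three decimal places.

Length ratio n = 12/9 = 1.3333
Spearman-Brown: r_new = n·r / (1 + (n − 1)·r)
r_new = (1.3333 × 0.58) / (1 + (1.3333 − 1) × 0.58)
     = 0.7733 / 1.1933 = 0.6480

0.648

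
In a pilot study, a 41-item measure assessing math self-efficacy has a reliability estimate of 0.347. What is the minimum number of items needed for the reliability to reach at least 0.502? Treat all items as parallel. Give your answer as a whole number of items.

78

n = 0.502(1 − 0.347) / [0.347(1 − 0.502)]
n = 0.327806 / 0.172806 ≈ 1.8970
Items needed = n × 41 = 1.8970 × 41 ≈ 77.78 → round up to 78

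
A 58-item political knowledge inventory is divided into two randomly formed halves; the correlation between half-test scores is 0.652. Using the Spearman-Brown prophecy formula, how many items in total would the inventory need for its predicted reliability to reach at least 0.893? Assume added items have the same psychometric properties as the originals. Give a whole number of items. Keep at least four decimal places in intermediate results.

130

r_full = 2(0.652)/(1 + 0.652) = 0.7893
n = r_tgt(1 − r_full) / [r_full(1 − r_tgt)] = 0.893 × 0.2107 / (0.7893 × 0.107) ≈ 2.2279
Required items = 2.2279 × 58 = 129.22, so 130 items.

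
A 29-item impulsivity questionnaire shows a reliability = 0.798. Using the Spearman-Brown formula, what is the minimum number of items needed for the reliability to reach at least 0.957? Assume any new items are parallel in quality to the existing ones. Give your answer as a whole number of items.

n = 0.957(1 − 0.798) / [0.798(1 − 0.957)]
n = 0.193314 / 0.034314 ≈ 5.6337
Items needed = n × 29 = 5.6337 × 29 ≈ 163.38 → round up to 164

164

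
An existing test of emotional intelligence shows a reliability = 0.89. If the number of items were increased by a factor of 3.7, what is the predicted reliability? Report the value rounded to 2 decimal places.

0.97

Spearman-Brown: r_new = n·r / (1 + (n − 1)·r)
r_new = 3.7·0.89 / [1 + (3.7 − 1)·0.89]
r_new = 3.2930 / 3.4030 ≈ 0.9677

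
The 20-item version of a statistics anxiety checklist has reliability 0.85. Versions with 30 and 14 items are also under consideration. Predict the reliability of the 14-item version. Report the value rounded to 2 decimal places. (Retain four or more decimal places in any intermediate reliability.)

0.80

Only the ratio of lengths matters: n = 14/20 = 0.7000
r_{14} = n·r / (1 + (n − 1)·r) = 0.5950 / 0.7450 ≈ 0.7987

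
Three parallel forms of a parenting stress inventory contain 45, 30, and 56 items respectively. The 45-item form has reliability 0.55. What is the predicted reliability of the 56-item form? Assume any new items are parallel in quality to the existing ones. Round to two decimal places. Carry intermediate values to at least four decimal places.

0.60

Only the ratio of lengths matters: n = 56/45 = 1.2444
r_{56} = n·r / (1 + (n − 1)·r) = 0.6844 / 1.1344 ≈ 0.6033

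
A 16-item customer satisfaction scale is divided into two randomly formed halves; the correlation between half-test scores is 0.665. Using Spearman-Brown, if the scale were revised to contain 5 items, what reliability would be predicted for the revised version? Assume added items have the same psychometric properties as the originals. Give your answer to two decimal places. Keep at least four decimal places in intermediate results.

Full-test reliability from the split-half r: r_full = 2(0.665)/(1 + 0.665) = 0.7988
Then adjust to 5 items: n = 5/16 = 0.3125
r_new = n·r_full / (1 + (n − 1)·r_full) = 0.2496 / 0.4508 ≈ 0.5537

0.55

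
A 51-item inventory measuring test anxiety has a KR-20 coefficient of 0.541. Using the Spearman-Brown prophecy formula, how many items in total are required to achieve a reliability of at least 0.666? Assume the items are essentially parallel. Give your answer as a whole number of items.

Invert Spearman-Brown to solve for n:
n = r*(1 − r) / [ r (1 − r*) ]
n = [0.666 × 0.459] / [0.541 × 0.334]
  = 0.305694 / 0.180694 = 1.6918
So the test needs 1.6918 × 51 ≈ 86.28 items; rounding up, 87.

87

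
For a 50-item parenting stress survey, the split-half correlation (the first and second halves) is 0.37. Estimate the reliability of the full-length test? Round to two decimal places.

Each half is half the length of the full test, so the full test is n = 2 times a half.
r_full = 2r_hh / (1 + r_hh) = 2 × 0.37 / (1 + 0.37)
       = 0.7400 / 1.3700 = 0.5401

0.54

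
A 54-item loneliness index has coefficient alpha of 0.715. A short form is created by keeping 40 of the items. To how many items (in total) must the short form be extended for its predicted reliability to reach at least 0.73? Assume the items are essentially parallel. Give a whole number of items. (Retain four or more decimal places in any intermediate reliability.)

First, r for the 40-item form: n = 40/54 = 0.7407, so r_40 = 0.7407·0.715/(1 + (0.7407 − 1)·0.715) = 0.6501
Length factor from the short form to reach 0.73: n' = 0.73(1 − 0.6501) / [0.6501(1 − 0.73)] ≈ 1.4552
Total items = 1.4552 × 40 = 58.21, rounded up to 59.

59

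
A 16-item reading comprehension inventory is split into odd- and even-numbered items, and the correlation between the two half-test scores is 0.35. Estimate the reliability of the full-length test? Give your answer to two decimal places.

0.52

The full test is twice the length of either half (n = 2).
r_full = 2(0.35) / (1 + 0.35)
r_full = 0.7000 / 1.3500 ≈ 0.5185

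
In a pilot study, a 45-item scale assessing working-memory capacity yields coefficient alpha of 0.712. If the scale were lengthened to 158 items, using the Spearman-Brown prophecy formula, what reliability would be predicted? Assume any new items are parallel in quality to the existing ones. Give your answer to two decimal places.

n = 158/45 = 3.5111
r_new = (3.5111 × 0.712) / (1 + (3.5111 − 1) × 0.712)
     = 2.4999 / 2.7879 = 0.8967

0.90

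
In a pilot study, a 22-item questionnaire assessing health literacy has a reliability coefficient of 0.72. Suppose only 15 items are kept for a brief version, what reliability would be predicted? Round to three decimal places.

0.637

Length ratio n = 15/22 = 0.6818
r_new = 0.6818·0.72 / [1 + (0.6818 − 1)·0.72]
     = 0.4909 / 0.7709 = 0.6368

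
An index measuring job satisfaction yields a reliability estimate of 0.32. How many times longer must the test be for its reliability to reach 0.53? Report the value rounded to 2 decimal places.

2.40

n = [0.53 × 0.68] / [0.32 × 0.47]
n = 0.3604 / 0.1504 ≈ 2.3963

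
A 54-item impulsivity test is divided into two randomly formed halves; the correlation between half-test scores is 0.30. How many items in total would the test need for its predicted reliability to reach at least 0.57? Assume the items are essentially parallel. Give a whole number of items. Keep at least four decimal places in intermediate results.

84

r_full = 2(0.30)/(1 + 0.30) = 0.4615
Solve Spearman-Brown for n: n = 0.57(1 − 0.4615) / [0.4615(1 − 0.57)] = 1.5468
Items = 1.5468 × 54 ≈ 83.53 → 84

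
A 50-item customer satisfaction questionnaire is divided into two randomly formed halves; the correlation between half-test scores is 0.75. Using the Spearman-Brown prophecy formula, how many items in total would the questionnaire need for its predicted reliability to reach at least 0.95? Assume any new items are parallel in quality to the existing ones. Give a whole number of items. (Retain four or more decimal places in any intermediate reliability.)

159

Corrected full-test reliability: r_full = 2 × 0.75 / (1 + 0.75) ≈ 0.8571
n = r_tgt(1 − r_full) / [r_full(1 − r_tgt)] = 0.95 × 0.1429 / (0.8571 × 0.05) ≈ 3.1678
Items = 3.1678 × 50 ≈ 158.39 → 159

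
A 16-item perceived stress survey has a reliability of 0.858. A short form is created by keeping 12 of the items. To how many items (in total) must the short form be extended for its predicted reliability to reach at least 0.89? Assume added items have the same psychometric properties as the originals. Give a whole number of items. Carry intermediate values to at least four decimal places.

22

First, r for the 12-item form: n = 12/16 = 0.7500, so r_12 = 0.7500·0.858/(1 + (0.7500 − 1)·0.858) = 0.8192
Length factor from the short form to reach 0.89: n' = 0.89(1 − 0.8192) / [0.8192(1 − 0.89)] ≈ 1.7857
Items = 1.7857 × 12 ≈ 21.43 → 22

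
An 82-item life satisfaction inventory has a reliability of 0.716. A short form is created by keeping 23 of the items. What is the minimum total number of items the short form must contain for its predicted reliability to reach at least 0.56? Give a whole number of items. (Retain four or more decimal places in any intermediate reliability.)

42

First, r for the 23-item form: n = 23/82 = 0.2805, so r_23 = 0.2805·0.716/(1 + (0.2805 − 1)·0.716) = 0.4142
Length factor from the short form to reach 0.56: n' = 0.56(1 − 0.4142) / [0.4142(1 − 0.56)] ≈ 1.8000
Total items = 1.8000 × 23 = 41.40, rounded up to 42.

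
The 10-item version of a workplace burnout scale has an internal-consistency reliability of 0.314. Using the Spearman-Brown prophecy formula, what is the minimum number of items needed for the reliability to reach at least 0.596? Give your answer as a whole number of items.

33

Invert Spearman-Brown to solve for n:
n = r_target (1 − r_old) / [ r_old (1 − r_target) ]
n = 0.596 × (1 − 0.314) / [ 0.314 × (1 − 0.596) ]
n = 0.408856 / 0.126856 ≈ 3.2230
Items needed = n × 10 = 3.2230 × 10 ≈ 32.23 → round up to 33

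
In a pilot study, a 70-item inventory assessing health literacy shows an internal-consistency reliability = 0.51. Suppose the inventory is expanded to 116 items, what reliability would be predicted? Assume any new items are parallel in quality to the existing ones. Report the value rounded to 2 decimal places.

0.63

The new length is 116/70 = 1.6571 times the old.
By Spearman-Brown, r_new = n r / (1 + (n − 1) r).
r_new = 1.6571·0.51 / [1 + (1.6571 − 1)·0.51]
     = 0.8451 / 1.3351 = 0.6330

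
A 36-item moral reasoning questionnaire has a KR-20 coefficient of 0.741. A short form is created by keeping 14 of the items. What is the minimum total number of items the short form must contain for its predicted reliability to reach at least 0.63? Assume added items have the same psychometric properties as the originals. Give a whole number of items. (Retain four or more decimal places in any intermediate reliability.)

Short-form reliability: n = 14/36 = 0.3889; r_14 = n·r/(1+(n−1)r) ≈ 0.5267
Length factor from the short form to reach 0.63: n' = 0.63(1 − 0.5267) / [0.5267(1 − 0.63)] ≈ 1.5301
Items = 1.5301 × 14 ≈ 21.42 → 22

22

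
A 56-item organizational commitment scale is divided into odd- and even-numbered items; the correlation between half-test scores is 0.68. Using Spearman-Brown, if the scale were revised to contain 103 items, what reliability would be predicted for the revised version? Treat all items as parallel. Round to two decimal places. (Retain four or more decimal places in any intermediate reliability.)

0.89

First correct the split-half correlation to full-test reliability: r_full = 2 × 0.68 / (1 + 0.68) ≈ 0.8095
Length factor from 56 to 103 items: n = 103/56 = 1.8393
r_new = n·r_full / (1 + (n − 1)·r_full) = 1.4889 / 1.6794 ≈ 0.8866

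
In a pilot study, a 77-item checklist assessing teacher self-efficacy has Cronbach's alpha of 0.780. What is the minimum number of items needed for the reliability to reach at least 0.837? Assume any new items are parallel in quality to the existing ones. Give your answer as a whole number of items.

Rearranging the Spearman-Brown formula for n,
n = r*(1 − r) / [ r (1 − r*) ]
n = 0.837(1 − 0.780) / [0.780(1 − 0.837)]
  = 0.184140 / 0.127140 = 1.4483
So the test needs 1.4483 × 77 ≈ 111.52 items; rounding up, 112.

112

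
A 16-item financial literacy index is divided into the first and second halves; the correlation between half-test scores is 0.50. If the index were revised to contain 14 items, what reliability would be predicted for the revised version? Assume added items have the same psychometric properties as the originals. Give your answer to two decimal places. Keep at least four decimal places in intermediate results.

Spearman-Brown correction (n = 2): r_full = 2·0.50/(1 + 0.50) = 0.6667
Then adjust to 14 items: n = 14/16 = 0.8750
r_new = n·r_full / (1 + (n − 1)·r_full) = 0.5834 / 0.9167 ≈ 0.6364

0.64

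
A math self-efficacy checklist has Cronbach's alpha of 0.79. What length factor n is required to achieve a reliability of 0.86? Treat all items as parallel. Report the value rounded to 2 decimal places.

Spearman-Brown solved for the length factor n:
n = r*(1 − r) / [ r (1 − r*) ]
n = 0.86 × (1 − 0.79) / [ 0.79 × (1 − 0.86) ]
  = 0.1806 / 0.1106 = 1.6329

1.63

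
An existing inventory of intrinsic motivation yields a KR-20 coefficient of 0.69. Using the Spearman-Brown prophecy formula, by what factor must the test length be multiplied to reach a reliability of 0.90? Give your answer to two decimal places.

4.04

n = 0.90 × (1 − 0.69) / [ 0.69 × (1 − 0.90) ]
n = 0.2790 / 0.0690 ≈ 4.0435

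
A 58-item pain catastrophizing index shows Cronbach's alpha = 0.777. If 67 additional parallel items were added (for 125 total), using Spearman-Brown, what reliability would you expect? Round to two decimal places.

0.88

n = 125/58 = 2.1552
r_new = (2.1552 × 0.777) / (1 + (2.1552 − 1) × 0.777)
r_new = 1.6746 / 1.8976 ≈ 0.8825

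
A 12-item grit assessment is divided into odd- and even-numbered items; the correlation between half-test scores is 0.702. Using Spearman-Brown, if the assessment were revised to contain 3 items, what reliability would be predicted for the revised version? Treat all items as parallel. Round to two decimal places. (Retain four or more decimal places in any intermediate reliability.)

0.54

Spearman-Brown correction (n = 2): r_full = 2·0.702/(1 + 0.702) = 0.8249
Then adjust to 3 items: n = 3/12 = 0.2500
r_new = n·r_full / (1 + (n − 1)·r_full) = 0.2062 / 0.3813 ≈ 0.5408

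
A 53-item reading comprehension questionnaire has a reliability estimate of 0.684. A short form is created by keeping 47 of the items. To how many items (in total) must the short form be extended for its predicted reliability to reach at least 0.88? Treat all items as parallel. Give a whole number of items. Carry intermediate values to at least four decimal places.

180

Short-form reliability: n = 47/53 = 0.8868; r_47 = n·r/(1+(n−1)r) ≈ 0.6575
Length factor from the short form to reach 0.88: n' = 0.88(1 − 0.6575) / [0.6575(1 − 0.88)] ≈ 3.8200
Items = 3.8200 × 47 ≈ 179.54 → 180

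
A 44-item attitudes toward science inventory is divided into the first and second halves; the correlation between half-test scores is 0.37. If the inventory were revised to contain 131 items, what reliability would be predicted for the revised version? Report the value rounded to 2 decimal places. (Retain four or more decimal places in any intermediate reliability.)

0.78

Spearman-Brown correction (n = 2): r_full = 2·0.37/(1 + 0.37) = 0.5401
Length factor from 44 to 131 items: n = 131/44 = 2.9773
r_new = n·r_full / (1 + (n − 1)·r_full) = 1.6080 / 2.0679 ≈ 0.7776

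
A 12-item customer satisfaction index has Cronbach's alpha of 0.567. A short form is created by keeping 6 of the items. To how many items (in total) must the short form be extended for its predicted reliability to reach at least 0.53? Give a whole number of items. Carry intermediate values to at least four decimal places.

First, r for the 6-item form: n = 6/12 = 0.5000, so r_6 = 0.5000·0.567/(1 + (0.5000 − 1)·0.567) = 0.3957
Then solve for n' with r_old = 0.3957, r_target = 0.53: n' = 0.53(1 − 0.3957)/[0.3957(1 − 0.53)] = 1.7221
Items = 1.7221 × 6 ≈ 10.33 → 11

11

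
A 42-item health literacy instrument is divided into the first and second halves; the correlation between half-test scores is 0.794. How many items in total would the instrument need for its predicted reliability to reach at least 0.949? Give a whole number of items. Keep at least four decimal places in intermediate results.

Corrected full-test reliability: r_full = 2 × 0.794 / (1 + 0.794) ≈ 0.8852
Solve Spearman-Brown for n: n = 0.949(1 − 0.8852) / [0.8852(1 − 0.949)] = 2.4132
Required items = 2.4132 × 42 = 101.35, so 102 items.

102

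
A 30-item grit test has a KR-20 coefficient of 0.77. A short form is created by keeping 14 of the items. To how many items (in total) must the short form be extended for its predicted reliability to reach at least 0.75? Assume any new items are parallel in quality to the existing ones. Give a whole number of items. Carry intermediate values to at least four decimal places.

27

First, r for the 14-item form: n = 14/30 = 0.4667, so r_14 = 0.4667·0.77/(1 + (0.4667 − 1)·0.77) = 0.6097
Then solve for n' with r_old = 0.6097, r_target = 0.75: n' = 0.75(1 − 0.6097)/[0.6097(1 − 0.75)] = 1.9205
Total items = 1.9205 × 14 = 26.89, rounded up to 27.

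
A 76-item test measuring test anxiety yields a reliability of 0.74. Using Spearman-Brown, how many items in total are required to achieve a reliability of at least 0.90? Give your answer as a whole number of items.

241

n = 0.90 × (1 − 0.74) / [ 0.74 × (1 − 0.90) ]
  = 0.2340 / 0.0740 = 3.1622
3.1622 × 76 = 240.33 → 241 items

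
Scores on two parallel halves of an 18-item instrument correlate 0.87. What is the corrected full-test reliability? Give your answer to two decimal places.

0.93

r_full = 2(0.87) / (1 + 0.87)
r_full = 1.7400 / 1.8700 ≈ 0.9305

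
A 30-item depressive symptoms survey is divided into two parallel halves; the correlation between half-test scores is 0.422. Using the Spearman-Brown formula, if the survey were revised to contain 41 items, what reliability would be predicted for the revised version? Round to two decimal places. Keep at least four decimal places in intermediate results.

0.67

First correct the split-half correlation to full-test reliability: r_full = 2 × 0.422 / (1 + 0.422) ≈ 0.5935
Length factor from 30 to 41 items: n = 41/30 = 1.3667
r_new = n·r_full / (1 + (n − 1)·r_full) = 0.8111 / 1.2176 ≈ 0.6661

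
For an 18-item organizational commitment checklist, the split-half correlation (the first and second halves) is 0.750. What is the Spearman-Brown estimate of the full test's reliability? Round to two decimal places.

Each half is half the length of the full test, so the full test is n = 2 times a half.
r_full = 2(0.750) / (1 + 0.750)
r_full = 1.5000 / 1.7500 ≈ 0.8571

0.86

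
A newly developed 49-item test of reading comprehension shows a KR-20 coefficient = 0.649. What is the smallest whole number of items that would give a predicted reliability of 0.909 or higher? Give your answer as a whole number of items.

Invert Spearman-Brown to solve for n:
n = r*(1 − r) / [ r (1 − r*) ]
n = 0.909(1 − 0.649) / [0.649(1 − 0.909)]
  = 0.319059 / 0.059059 = 5.4024
5.4024 × 49 = 264.72 → 265 items

265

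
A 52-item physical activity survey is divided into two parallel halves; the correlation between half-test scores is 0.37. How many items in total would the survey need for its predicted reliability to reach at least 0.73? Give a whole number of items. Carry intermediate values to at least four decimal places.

Corrected full-test reliability: r_full = 2 × 0.37 / (1 + 0.37) ≈ 0.5401
Solve Spearman-Brown for n: n = 0.73(1 − 0.5401) / [0.5401(1 − 0.73)] = 2.3022
Items = 2.3022 × 52 ≈ 119.71 → 120

120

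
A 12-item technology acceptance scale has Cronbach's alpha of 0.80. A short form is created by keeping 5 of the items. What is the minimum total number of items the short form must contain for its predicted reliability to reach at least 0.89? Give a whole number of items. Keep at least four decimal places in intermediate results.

25

Short-form reliability: n = 5/12 = 0.4167; r_5 = n·r/(1+(n−1)r) ≈ 0.6250
Then solve for n' with r_old = 0.6250, r_target = 0.89: n' = 0.89(1 − 0.6250)/[0.6250(1 − 0.89)] = 4.8545
Total items = 4.8545 × 5 = 24.27, rounded up to 25.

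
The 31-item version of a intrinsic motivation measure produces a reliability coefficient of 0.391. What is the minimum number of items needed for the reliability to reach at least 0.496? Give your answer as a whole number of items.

48

n = [0.496 × 0.609] / [0.391 × 0.504]
n = 0.302064 / 0.197064 ≈ 1.5328
1.5328 × 31 = 47.52 → 48 items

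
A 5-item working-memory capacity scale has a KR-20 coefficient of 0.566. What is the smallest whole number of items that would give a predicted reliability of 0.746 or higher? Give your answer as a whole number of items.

12

Rearranging the Spearman-Brown formula for n,
n = r_target (1 − r_old) / [ r_old (1 − r_target) ]
n = 0.746(1 − 0.566) / [0.566(1 − 0.746)]
n = 0.323764 / 0.143764 ≈ 2.2521
2.2521 × 5 = 11.26 → 12 items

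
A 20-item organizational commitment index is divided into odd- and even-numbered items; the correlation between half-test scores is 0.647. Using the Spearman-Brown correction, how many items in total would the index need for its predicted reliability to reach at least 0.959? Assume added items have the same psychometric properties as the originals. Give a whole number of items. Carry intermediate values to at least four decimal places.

Corrected full-test reliability: r_full = 2 × 0.647 / (1 + 0.647) ≈ 0.7857
Solve Spearman-Brown for n: n = 0.959(1 − 0.7857) / [0.7857(1 − 0.959)] = 6.3797
Required items = 6.3797 × 20 = 127.59, so 128 items.

128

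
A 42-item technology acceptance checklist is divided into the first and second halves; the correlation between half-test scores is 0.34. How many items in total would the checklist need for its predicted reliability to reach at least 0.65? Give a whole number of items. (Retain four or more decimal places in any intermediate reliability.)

76

Corrected full-test reliability: r_full = 2 × 0.34 / (1 + 0.34) ≈ 0.5075
Solve Spearman-Brown for n: n = 0.65(1 − 0.5075) / [0.5075(1 − 0.65)] = 1.8023
Items = 1.8023 × 42 ≈ 75.70 → 76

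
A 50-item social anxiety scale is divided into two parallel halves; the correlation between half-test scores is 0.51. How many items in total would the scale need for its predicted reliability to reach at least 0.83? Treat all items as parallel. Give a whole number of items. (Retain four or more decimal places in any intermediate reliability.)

r_full = 2(0.51)/(1 + 0.51) = 0.6755
Solve Spearman-Brown for n: n = 0.83(1 − 0.6755) / [0.6755(1 − 0.83)] = 2.3454
Required items = 2.3454 × 50 = 117.27, so 118 items.

118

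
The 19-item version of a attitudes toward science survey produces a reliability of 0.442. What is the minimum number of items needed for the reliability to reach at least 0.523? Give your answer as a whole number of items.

n = 0.523(1 − 0.442) / [0.442(1 − 0.523)]
n = 0.291834 / 0.210834 ≈ 1.3842
1.3842 × 19 = 26.30 → 27 items

27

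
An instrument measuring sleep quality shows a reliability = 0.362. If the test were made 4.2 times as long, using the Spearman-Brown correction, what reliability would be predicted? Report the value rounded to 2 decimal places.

By Spearman-Brown, r_new = n r / (1 + (n − 1) r).
r_new = (4.2 × 0.362) / (1 + (4.2 − 1) × 0.362)
r_new = 1.5204 / 2.1584 ≈ 0.7044

0.70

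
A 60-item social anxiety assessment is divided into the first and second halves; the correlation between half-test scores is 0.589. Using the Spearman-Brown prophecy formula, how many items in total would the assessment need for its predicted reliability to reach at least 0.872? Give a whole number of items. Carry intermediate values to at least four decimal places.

143

Corrected full-test reliability: r_full = 2 × 0.589 / (1 + 0.589) ≈ 0.7413
n = r_tgt(1 − r_full) / [r_full(1 − r_tgt)] = 0.872 × 0.2587 / (0.7413 × 0.128) ≈ 2.3774
Items = 2.3774 × 60 ≈ 142.64 → 143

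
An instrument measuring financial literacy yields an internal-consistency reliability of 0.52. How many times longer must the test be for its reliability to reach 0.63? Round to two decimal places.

1.57

Rearranging the Spearman-Brown formula for n,
n = r_target (1 − r_old) / [ r_old (1 − r_target) ]
n = [0.63 × 0.48] / [0.52 × 0.37]
n = 0.3024 / 0.1924 ≈ 1.5717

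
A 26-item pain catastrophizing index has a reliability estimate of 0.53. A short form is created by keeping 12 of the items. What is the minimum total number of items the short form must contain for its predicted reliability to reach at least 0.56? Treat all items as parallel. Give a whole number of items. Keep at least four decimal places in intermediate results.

30

First, r for the 12-item form: n = 12/26 = 0.4615, so r_12 = 0.4615·0.53/(1 + (0.4615 − 1)·0.53) = 0.3423
Then solve for n' with r_old = 0.3423, r_target = 0.56: n' = 0.56(1 − 0.3423)/[0.3423(1 − 0.56)] = 2.4454
Total items = 2.4454 × 12 = 29.34, rounded up to 30.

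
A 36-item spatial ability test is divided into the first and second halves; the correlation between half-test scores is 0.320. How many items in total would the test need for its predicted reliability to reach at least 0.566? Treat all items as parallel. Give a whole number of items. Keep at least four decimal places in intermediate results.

Corrected full-test reliability: r_full = 2 × 0.320 / (1 + 0.320) ≈ 0.4848
Solve Spearman-Brown for n: n = 0.566(1 − 0.4848) / [0.4848(1 − 0.566)] = 1.3859
Items = 1.3859 × 36 ≈ 49.89 → 50

50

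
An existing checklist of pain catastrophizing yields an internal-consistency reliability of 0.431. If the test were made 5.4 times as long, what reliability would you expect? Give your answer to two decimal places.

r_new = (5.4 × 0.431) / (1 + (5.4 − 1) × 0.431)
     = 2.3274 / 2.8964 = 0.8035

0.80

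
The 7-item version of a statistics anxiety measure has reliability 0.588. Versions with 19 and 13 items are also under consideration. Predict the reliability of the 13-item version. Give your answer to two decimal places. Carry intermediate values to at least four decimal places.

0.73

The 19-item form is not needed; work directly from the 7-item form with n = 13/7 = 1.8571.
r_{13} = n·r / (1 + (n − 1)·r) = 1.0920 / 1.5040 ≈ 0.7261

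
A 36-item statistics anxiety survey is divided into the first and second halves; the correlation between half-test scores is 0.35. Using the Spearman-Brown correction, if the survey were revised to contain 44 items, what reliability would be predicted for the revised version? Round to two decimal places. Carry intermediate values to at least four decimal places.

0.57

Spearman-Brown correction (n = 2): r_full = 2·0.35/(1 + 0.35) = 0.5185
Length factor from 36 to 44 items: n = 44/36 = 1.2222
r_new = n·r_full / (1 + (n − 1)·r_full) = 0.6337 / 1.1152 ≈ 0.5682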